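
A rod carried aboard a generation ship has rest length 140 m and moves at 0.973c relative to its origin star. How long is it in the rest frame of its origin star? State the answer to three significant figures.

32.3 m

With β = 0.973, γ = 1/√(1 − 0.973²) = 1/√0.053271 = 4.3327.
Along the direction of motion the measured length is L₀/γ = 140/4.3327 = 32.3 m.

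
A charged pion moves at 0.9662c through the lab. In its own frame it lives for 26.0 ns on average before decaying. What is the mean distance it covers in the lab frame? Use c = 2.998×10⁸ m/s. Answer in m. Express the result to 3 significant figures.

γ = 1/√(1 − β²) = 1/√(1 − 0.93354244) = 1/√0.06645756 = 1/0.257794 = 3.8791.
Lab-frame lifetime: Δt = γτ = 3.8791 × 26.0 ns = 100.86 ns.
Distance: d = vΔt = 0.9662 × 2.998×10⁸ m/s × 1.0086×10^-7 s = 29.2 m.

29.2 m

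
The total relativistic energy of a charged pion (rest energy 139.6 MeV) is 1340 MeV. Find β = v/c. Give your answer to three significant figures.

0.995

γ = E/(mc²) = 1340/139.6 = 9.5989.
β = √(1 − 1/γ²) = √(1 − 0.0108532) = √0.9891468 = 0.995.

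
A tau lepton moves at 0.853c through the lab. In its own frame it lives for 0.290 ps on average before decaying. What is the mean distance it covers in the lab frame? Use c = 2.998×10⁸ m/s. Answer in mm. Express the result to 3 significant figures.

0.142 mm

γ = 1/√(1 − β²) = 1/√(1 − 0.727609) = 1/√0.272391 = 1/0.521911 = 1.916.
Lab-frame lifetime: Δt = γτ = 1.916 × 0.290 ps = 0.55564 ps.
Distance: d = vΔt = 0.853 × 2.998×10⁸ m/s × 5.5564×10^-13 s = 1.42×10^-4 m = 0.142 mm.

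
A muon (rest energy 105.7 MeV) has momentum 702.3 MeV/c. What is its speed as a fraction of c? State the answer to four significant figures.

βγ = pc/(mc²) = 702.3/105.7 = 6.6443.
Since γ² = 1 + (βγ)² = 45.1467, γ = √45.1467 = 6.71913, and β = (βγ)/γ = 6.6443/6.71913 = 0.9889.

0.9889c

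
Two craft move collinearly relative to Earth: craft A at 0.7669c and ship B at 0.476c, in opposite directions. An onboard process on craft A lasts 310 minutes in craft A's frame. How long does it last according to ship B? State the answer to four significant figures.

The velocity of craft A relative to ship B is (0.7669 + 0.476)c / (1 + 0.7669×0.476) = 0.91052c; relative speed 0.91052c.
γ for this relative speed: γ = 1/√(1 − 0.829047) = 2.4186.
Craft A's interval is proper; time dilation gives Δt_B = γΔτ = 2.4186 × 310 minutes = 749.8 minutes.

749.8 minutes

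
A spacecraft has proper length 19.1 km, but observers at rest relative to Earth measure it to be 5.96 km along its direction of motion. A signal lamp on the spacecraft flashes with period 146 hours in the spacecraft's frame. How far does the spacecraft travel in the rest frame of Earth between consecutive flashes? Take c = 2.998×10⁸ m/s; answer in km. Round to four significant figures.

4.798×10^11 km

γ = L₀/L = 19.1/5.96 = 3.2047.
β = √(1 − 1/γ²) = 0.95007. Lab-frame period = γτ = 3.2047×146 hours = 467.89 hours. Distance = βc × γτ = 0.95007 × 2.998×10⁸ m/s × 1684404 s = 4.7977×10^14 m = 4.798×10^11 km.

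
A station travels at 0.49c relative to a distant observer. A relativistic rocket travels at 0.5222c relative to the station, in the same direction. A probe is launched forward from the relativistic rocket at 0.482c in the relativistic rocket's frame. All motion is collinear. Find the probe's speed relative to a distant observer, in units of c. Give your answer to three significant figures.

0.928c

First combine the probe and relativistic rocket (S''→S'): u₁ = (0.482 + 0.5222)/(1 + 0.482×0.5222) = 1.0042/1.2517004 = 0.80227.
Then combine with the station (S'→S): u = (0.80227 + 0.49)/(1 + 0.80227×0.49) = 1.29227/1.3931123 = 0.92761.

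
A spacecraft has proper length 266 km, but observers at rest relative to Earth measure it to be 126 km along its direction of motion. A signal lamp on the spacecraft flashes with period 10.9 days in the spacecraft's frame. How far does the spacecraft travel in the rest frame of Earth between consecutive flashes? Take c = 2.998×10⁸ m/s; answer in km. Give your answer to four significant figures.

γ = L₀/L = 266/126 = 2.11111.
β = √(1 − 1/γ²) = 0.88069. Lab-frame period = γτ = 2.11111×10.9 days = 23.011 days. Distance = βc × γτ = 0.88069 × 2.998×10⁸ m/s × 1988150.4 s = 5.2493×10^14 m = 5.249×10^11 km.

5.249×10^11 km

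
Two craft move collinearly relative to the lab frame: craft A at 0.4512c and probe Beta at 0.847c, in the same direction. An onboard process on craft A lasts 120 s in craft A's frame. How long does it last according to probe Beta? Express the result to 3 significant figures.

156 s

Speed of craft A in probe Beta's frame: u = (v_A − v_B)/(1 − v_A v_B/c²) = (0.4512 − 0.847)/(1 − 0.4512×0.847) = −0.3958/0.6178336 = −0.64063; |u| = 0.64063c.
At |u| = 0.64063c, γ = (1 − 0.410407)^(−1/2) = 1.3023.
The clock on craft A records proper time, so probe Beta measures Δt = γΔτ = 1.3023 × 120 = 156 s.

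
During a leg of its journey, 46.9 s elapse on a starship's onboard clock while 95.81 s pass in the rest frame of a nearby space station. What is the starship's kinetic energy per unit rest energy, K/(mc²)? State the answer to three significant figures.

1.04

The time-dilation ratio gives γ = 95.81/46.9 = 2.04286.
Since K = (γ−1)mc², K/(mc²) = 2.04286 − 1 = 1.04.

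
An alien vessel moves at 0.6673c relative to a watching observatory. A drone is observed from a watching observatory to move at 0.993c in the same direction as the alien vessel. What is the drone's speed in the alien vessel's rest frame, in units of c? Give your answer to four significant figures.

0.9654c

Transform to the alien vessel's frame: u' = (u − v)/(1 − uv/c²).
u' = (0.993 − 0.6673)/(1 − 0.993×0.6673) = 0.3257/0.3373711 = 0.96541.
Speed in the alien vessel's frame: 0.9654c (in the same direction).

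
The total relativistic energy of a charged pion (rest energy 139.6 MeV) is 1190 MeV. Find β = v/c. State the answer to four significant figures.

Total energy E = γmc² gives γ = 1190/139.6 = 8.5244.
Hence β = √(1 − 1/γ²) = √(1 − 0.0137617) = √0.9862383 = 0.9931.

0.9931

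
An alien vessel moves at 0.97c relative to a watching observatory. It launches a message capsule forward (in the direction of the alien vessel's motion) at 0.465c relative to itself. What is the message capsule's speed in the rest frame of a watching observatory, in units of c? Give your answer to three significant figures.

0.989c

Relativistic velocity addition: u = (u' + v)/(1 + u'v/c²), with u' = 0.465c and v = 0.97c.
Numerator: 0.465 + 0.97 = 1.435. Denominator: 1 + (0.465)(0.97) = 1.45105.
u = 1.435/1.45105 = 0.98894, so the speed is 0.989c.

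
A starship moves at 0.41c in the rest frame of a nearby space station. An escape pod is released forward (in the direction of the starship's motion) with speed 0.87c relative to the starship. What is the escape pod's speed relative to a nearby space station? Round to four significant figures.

Relativistic velocity addition: u = (u' + v)/(1 + u'v/c²), with u' = 0.87c and v = 0.41c.
Numerator: 0.87 + 0.41 = 1.28. Denominator: 1 + (0.87)(0.41) = 1.3567.
u = 1.28/1.3567 = 0.94347, so the speed is 0.9435c.

0.9435c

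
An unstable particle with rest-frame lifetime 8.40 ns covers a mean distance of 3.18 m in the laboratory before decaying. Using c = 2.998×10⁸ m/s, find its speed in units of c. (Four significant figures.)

Let x = d/(cτ) = 3.180 m / (2.998×10⁸ m/s × 8.400×10^-9 s) = 1.2627. Since d = βγcτ, x = βγ = β/√(1−β²).
Solving: β² = x²/(1+x²) = 1.59441/2.59441 = 0.614556, so β = 0.7839.

0.7839c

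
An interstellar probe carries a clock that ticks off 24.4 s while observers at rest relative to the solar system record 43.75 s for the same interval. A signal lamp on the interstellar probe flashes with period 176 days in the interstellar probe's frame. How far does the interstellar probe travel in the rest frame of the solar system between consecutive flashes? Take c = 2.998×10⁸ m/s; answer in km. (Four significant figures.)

6.785×10^12 km

The time-dilation ratio gives γ = 43.75/24.4 = 1.79303.
β = √(1 − 1/γ²) = 0.83003. Lab-frame period = γτ = 1.79303×176 days = 315.57 days. Distance = βc × γτ = 0.83003 × 2.998×10⁸ m/s × 27265248 s = 6.7848×10^15 m = 6.785×10^12 km.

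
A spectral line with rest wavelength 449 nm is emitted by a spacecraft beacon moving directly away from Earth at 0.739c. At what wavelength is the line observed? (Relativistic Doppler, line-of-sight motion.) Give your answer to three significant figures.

Relativistic Doppler for wavelength: λ_obs = λ_src · √((1+β)/(1−β)).
With β = 0.739: factor = √(1.739/0.261) = 2.5812.
λ_obs = 449 × 2.5812 = 1160 nm.

1160 nm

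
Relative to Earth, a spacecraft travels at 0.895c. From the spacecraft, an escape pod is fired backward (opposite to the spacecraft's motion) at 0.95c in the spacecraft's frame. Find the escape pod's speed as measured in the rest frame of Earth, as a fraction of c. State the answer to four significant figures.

0.3673c

In units of c, u = (u' + v)/(1 + u'v) with u' = −0.95 and v = 0.895.
Numerator: −0.95 + 0.895 = −0.055. Denominator: 1 + (−0.95)(0.895) = 0.14975.
u = −0.055/0.14975 = −0.36728, so the speed is 0.3673c.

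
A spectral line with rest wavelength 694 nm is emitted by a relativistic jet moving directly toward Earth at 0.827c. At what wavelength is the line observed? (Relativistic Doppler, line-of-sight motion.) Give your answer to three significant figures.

214 nm

Relativistic Doppler for wavelength: λ_obs = λ_src · √((1−β)/(1+β)).
With β = 0.827: factor = √(0.173/1.827) = 0.30772.
λ_obs = 694 × 0.30772 = 214 nm.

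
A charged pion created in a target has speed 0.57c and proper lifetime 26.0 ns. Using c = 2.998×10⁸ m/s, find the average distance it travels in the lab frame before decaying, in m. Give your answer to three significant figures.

β² = 0.3249, so γ = 1/√0.6751 = 1.2171.
Lab-frame lifetime: Δt = γτ = 1.2171 × 26.0 ns = 31.645 ns.
Distance: d = vΔt = 0.57 × 2.998×10⁸ m/s × 3.1645×10^-8 s = 5.41 m.

5.41 m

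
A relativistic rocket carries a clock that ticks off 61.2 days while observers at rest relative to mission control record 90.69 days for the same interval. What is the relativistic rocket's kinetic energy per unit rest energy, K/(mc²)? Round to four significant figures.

γ = Δt/Δτ = 90.69/61.2 = 1.48186.
K/(mc²) = γ − 1 = 1.48186 − 1 = 0.4819.

0.4819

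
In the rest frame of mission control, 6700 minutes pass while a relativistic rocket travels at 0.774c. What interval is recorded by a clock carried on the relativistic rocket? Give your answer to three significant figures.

4240 minutes

γ = 1/√(1 − β²) = 1/√(1 − 0.599076) = 1/√0.400924 = 1/0.633186 = 1.5793.
The relativistic rocket's clock runs slow as seen from mission control, so Δτ = Δt/γ = 6700/1.5793 = 4240 minutes.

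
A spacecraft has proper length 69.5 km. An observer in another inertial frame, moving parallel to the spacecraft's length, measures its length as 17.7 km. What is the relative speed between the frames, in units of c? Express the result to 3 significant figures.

0.967c

Length contraction gives γ = L₀/L = 69.5/17.7 = 3.9266.
β = √(1 − 1/γ²) = √0.935142 = 0.967.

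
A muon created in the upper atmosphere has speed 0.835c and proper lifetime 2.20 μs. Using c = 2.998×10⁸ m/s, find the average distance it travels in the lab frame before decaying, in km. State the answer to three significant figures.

Lorentz factor: γ = (1 − 0.697225)^(−1/2) = 1.8174.
Lab-frame lifetime: Δt = γτ = 1.8174 × 2.20 μs = 3.9983 μs.
Distance: d = vΔt = 0.835 × 2.998×10⁸ m/s × 3.9983×10^-6 s = 1000 m = 1.00 km.

1.00 km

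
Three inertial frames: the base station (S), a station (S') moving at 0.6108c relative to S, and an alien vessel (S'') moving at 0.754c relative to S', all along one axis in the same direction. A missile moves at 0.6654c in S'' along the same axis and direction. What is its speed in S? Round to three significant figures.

0.986c

Apply u = (u'+v)/(1+u'v) twice. Missile in the station frame: (0.6654+0.754)/(1+0.6654·0.754) = 1.4194/1.5017116 = 0.94519c.
That velocity, transformed to the rest frame of the base station: (0.94519+0.6108)/(1+0.94519·0.6108) = 1.55599/1.577322052 = 0.98648c.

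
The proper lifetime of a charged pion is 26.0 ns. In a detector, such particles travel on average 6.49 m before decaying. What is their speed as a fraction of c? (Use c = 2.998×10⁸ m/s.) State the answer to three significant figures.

0.640c

Lab distance = (lab lifetime)·v = γτ·βc, so βγ = d/(cτ) = 6.490/(2.998×10⁸ × 2.600×10^-8) = 0.83261.
With βγ = 0.83261: γ² = 1 + (βγ)² = 1.693239, and β = (βγ)/γ = 0.83261/1.30125 = 0.640.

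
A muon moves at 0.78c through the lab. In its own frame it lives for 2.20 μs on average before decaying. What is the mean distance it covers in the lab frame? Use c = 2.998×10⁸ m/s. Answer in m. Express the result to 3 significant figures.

β² = 0.6084, so γ = 1/√0.3916 = 1.598.
Lab-frame lifetime: Δt = γτ = 1.598 × 2.20 μs = 3.5156 μs.
Distance: d = vΔt = 0.78 × 2.998×10⁸ m/s × 3.5156×10^-6 s = 822 m.

822 m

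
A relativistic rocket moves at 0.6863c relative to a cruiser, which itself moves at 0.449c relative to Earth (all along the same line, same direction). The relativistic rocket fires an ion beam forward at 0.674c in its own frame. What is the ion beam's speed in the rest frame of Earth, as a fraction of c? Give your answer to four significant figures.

First combine the ion beam and relativistic rocket (S''→S'): u₁ = (0.674 + 0.6863)/(1 + 0.674×0.6863) = 1.3603/1.4625662 = 0.93008.
Then combine with the cruiser (S'→S): u = (0.93008 + 0.449)/(1 + 0.93008×0.449) = 1.37908/1.41760592 = 0.97282.

0.9728c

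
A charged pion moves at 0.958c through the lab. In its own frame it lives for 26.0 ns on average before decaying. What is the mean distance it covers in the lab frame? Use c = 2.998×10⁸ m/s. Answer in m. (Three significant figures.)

26.0 m

γ = 1/√(1 − β²) = 1/√(1 − 0.917764) = 1/√0.082236 = 1/0.286768 = 3.4871.
Lab-frame lifetime: Δt = γτ = 3.4871 × 26.0 ns = 90.665 ns.
Distance: d = vΔt = 0.958 × 2.998×10⁸ m/s × 9.0665×10^-8 s = 26.0 m.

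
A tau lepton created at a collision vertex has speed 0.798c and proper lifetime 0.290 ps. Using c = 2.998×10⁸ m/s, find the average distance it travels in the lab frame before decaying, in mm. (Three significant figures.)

0.115 mm

Lorentz factor: γ = (1 − 0.636804)^(−1/2) = 1.6593.
Lab-frame lifetime: Δt = γτ = 1.6593 × 0.290 ps = 0.4812 ps.
Distance: d = vΔt = 0.798 × 2.998×10⁸ m/s × 4.8120×10^-13 s = 1.15×10^-4 m = 0.115 mm.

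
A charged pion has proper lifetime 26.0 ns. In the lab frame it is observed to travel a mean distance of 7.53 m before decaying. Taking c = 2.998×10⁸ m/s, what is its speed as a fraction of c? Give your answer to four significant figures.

Lab distance = (lab lifetime)·v = γτ·βc, so βγ = d/(cτ) = 7.530/(2.998×10⁸ × 2.600×10^-8) = 0.96603.
With βγ = 0.96603: γ² = 1 + (βγ)² = 1.933214, and β = (βγ)/γ = 0.96603/1.3904 = 0.6948.

0.6948c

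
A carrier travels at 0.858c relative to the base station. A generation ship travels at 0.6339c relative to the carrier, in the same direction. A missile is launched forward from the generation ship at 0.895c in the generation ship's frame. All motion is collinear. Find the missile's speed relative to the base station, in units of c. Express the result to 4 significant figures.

0.9981c

Apply u = (u'+v)/(1+u'v) twice. Missile in the carrier frame: (0.895+0.6339)/(1+0.895·0.6339) = 1.5289/1.5673405 = 0.97547c.
That velocity, transformed to the rest frame of the base station: (0.97547+0.858)/(1+0.97547·0.858) = 1.83347/1.83695326 = 0.9981c.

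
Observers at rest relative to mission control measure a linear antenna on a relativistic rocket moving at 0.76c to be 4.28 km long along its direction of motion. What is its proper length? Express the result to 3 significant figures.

γ = 1/√(1 − β²) = 1/√(1 − 0.5776) = 1/√0.4224 = 1/0.649923 = 1.5386.
Proper length: L₀ = γ·L = 1.5386 × 4.28 = 6.59 km.

6.59 km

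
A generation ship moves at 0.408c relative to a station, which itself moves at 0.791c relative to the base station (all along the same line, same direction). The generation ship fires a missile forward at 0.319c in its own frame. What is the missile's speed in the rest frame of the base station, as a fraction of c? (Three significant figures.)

Compose velocities in two stages. Stage 1 (into S'): u₁ = (0.319+0.408)/(1+0.319×0.408) = 0.64328.
Stage 2 (into S): u = (0.64328+0.791)/(1+0.64328×0.791) = 0.95059, so the speed is 0.951c.

0.951c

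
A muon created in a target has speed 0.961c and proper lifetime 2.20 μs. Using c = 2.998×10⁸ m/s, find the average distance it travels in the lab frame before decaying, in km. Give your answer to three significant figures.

β² = 0.923521, so γ = 1/√0.076479 = 3.616.
Lab-frame lifetime: Δt = γτ = 3.616 × 2.20 μs = 7.9552 μs.
Distance: d = vΔt = 0.961 × 2.998×10⁸ m/s × 7.9552×10^-6 s = 2290 m = 2.29 km.

2.29 km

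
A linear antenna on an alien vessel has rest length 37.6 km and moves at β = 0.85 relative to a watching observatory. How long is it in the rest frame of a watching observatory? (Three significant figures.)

γ = 1/√(1 − β²) = 1/√(1 − 0.7225) = 1/√0.2775 = 1/0.526783 = 1.8983.
Along the direction of motion the measured length is L₀/γ = 37.6/1.8983 = 19.8 km.

19.8 km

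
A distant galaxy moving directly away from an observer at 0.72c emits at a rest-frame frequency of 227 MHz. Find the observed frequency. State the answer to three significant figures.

91.6 MHz

Relativistic Doppler (source moving away): f_obs = f_src · √((1−β)/(1+β)).
With β = 0.72: factor = √(0.28/1.72) = 0.40347.
f_obs = 227 × 0.40347 = 91.6 MHz.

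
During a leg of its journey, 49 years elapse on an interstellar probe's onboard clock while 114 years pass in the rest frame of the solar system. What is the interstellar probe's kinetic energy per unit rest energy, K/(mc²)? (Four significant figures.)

γ = Δt/Δτ = 114/49 = 2.32653.
K/(mc²) = γ − 1 = 2.32653 − 1 = 1.327.

1.327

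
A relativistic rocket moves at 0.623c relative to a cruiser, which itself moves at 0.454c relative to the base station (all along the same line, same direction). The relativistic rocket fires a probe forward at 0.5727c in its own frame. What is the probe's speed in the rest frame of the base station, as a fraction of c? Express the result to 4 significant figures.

0.9537c

First combine the probe and relativistic rocket (S''→S'): u₁ = (0.5727 + 0.623)/(1 + 0.5727×0.623) = 1.1957/1.3567921 = 0.88127.
Then combine with the cruiser (S'→S): u = (0.88127 + 0.454)/(1 + 0.88127×0.454) = 1.33527/1.40009658 = 0.9537.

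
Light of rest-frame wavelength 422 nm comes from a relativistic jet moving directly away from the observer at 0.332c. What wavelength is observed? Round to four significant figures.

Relativistic Doppler for wavelength: λ_obs = λ_src · √((1+β)/(1−β)).
With β = 0.332: factor = √(1.332/0.668) = 1.4121.
λ_obs = 422 × 1.4121 = 595.9 nm.

595.9 nm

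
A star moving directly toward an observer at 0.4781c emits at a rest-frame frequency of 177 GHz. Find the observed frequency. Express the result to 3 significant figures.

298 GHz

Relativistic Doppler (source moving toward): f_obs = f_src · √((1+β)/(1−β)).
With β = 0.4781: factor = √(1.4781/0.5219) = 1.6829.
f_obs = 177 × 1.6829 = 298 GHz.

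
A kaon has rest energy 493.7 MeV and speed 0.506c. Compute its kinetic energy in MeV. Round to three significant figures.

78.7 MeV

γ = 1/√(1 − β²) = 1/√(1 − 0.256036) = 1/√0.743964 = 1/0.862533 = 1.15938.
Kinetic energy: K = (γ − 1)mc² = (1.15938 − 1) × 493.7 MeV = 0.15938 × 493.7 = 78.7 MeV.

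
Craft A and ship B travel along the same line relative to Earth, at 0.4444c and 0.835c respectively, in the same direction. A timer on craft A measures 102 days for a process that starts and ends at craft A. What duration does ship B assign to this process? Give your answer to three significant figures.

Speed of craft A in ship B's frame: u = (v_A − v_B)/(1 − v_A v_B/c²) = (0.4444 − 0.835)/(1 − 0.4444×0.835) = −0.3906/0.628926 = −0.62106; |u| = 0.62106c.
At |u| = 0.62106c, γ = (1 − 0.385716)^(−1/2) = 1.2759.
Craft A's interval is proper; time dilation gives Δt_B = γΔτ = 1.2759 × 102 days = 130 days.

130 days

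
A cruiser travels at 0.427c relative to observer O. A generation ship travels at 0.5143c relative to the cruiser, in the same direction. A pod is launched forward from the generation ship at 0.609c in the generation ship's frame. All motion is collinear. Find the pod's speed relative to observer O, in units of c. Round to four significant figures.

First combine the pod and generation ship (S''→S'): u₁ = (0.609 + 0.5143)/(1 + 0.609×0.5143) = 1.1233/1.3132087 = 0.85539.
Then combine with the cruiser (S'→S): u = (0.85539 + 0.427)/(1 + 0.85539×0.427) = 1.28239/1.36525153 = 0.93931.

0.9393c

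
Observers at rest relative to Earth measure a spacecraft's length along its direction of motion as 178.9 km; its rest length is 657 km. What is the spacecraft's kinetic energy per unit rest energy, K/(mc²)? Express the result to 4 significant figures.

2.672

Length contraction gives γ = L₀/L = 657/178.9 = 3.67244.
K/(mc²) = γ − 1 = 3.67244 − 1 = 2.672.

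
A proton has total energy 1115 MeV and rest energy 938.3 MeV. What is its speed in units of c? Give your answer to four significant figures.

γ = E/(mc²) = 1115/938.3 = 1.1883.
β = √(1 − 1/γ²) = √(1 − 0.708187) = √0.291813 = 0.5402.

0.5402c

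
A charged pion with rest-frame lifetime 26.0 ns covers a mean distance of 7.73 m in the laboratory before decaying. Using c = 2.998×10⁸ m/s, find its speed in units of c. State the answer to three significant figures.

d = βγcτ ⇒ βγ = d/(cτ) = 7.730 m / (7.7948 m) = 0.99169.
β = (βγ)/√(1+(βγ)²) = 0.99169/√1.983449 = 0.704.

0.704c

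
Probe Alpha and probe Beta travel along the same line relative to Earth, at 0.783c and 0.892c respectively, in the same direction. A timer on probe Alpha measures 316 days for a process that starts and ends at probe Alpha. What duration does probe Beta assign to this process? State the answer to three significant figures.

339 days

The velocity of probe Alpha relative to probe Beta is (0.783 − 0.892)c / (1 − 0.783×0.892) = −0.36145c; relative speed 0.36145c.
At |u| = 0.36145c, γ = (1 − 0.130646)^(−1/2) = 1.0725.
Probe Alpha's interval is proper; time dilation gives Δt_B = γΔτ = 1.0725 × 316 days = 339 days.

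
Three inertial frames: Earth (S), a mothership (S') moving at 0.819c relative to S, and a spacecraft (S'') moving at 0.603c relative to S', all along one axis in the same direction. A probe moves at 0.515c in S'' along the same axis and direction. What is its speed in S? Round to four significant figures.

First combine the probe and spacecraft (S''→S'): u₁ = (0.515 + 0.603)/(1 + 0.515×0.603) = 1.118/1.310545 = 0.85308.
Then combine with the mothership (S'→S): u = (0.85308 + 0.819)/(1 + 0.85308×0.819) = 1.67208/1.69867252 = 0.98435.

0.9843c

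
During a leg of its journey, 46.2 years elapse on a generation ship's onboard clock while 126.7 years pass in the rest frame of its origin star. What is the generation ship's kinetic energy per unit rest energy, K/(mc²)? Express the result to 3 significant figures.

1.74

From Δt = γΔτ: γ = 126.7/46.2 = 2.74242.
Since K = (γ−1)mc², K/(mc²) = 2.74242 − 1 = 1.74.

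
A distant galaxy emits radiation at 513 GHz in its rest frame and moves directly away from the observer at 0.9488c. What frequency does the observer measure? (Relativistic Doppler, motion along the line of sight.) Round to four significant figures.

Relativistic Doppler (source moving away): f_obs = f_src · √((1−β)/(1+β)).
With β = 0.9488: factor = √(0.0512/1.9488) = 0.16209.
f_obs = 513 × 0.16209 = 83.15 GHz.

83.15 GHz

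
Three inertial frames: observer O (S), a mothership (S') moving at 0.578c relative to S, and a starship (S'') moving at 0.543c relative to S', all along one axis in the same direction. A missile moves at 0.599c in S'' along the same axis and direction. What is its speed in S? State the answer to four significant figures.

0.9610c

Compose velocities in two stages. Stage 1 (into S'): u₁ = (0.599+0.543)/(1+0.599×0.543) = 0.86172.
Stage 2 (into S): u = (0.86172+0.578)/(1+0.86172×0.578) = 0.96105, so the speed is 0.9610c.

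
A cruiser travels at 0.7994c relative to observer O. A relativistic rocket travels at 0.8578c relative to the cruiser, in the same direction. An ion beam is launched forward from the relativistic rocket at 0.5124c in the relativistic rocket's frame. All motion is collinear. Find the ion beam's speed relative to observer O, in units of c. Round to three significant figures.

0.995c

Apply u = (u'+v)/(1+u'v) twice. Ion beam in the cruiser frame: (0.5124+0.8578)/(1+0.5124·0.8578) = 1.3702/1.43953672 = 0.95183c.
That velocity, transformed to the rest frame of observer O: (0.95183+0.7994)/(1+0.95183·0.7994) = 1.75123/1.760892902 = 0.99451c.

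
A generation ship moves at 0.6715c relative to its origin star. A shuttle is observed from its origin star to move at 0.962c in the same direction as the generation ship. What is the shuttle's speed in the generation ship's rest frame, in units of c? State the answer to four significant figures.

0.8206c

Transform to the generation ship's frame: u' = (u − v)/(1 − uv/c²).
u' = (0.962 − 0.6715)/(1 − 0.962×0.6715) = 0.2905/0.354017 = 0.82058.
Speed in the generation ship's frame: 0.8206c (in the same direction).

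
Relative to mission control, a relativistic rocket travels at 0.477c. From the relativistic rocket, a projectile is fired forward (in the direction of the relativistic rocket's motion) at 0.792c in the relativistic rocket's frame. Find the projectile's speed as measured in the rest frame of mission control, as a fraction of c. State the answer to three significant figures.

In units of c, u = (u' + v)/(1 + u'v) with u' = 0.792 and v = 0.477.
Numerator: 0.792 + 0.477 = 1.269. Denominator: 1 + (0.792)(0.477) = 1.377784.
u = 1.269/1.377784 = 0.92104, so the speed is 0.921c.

0.921c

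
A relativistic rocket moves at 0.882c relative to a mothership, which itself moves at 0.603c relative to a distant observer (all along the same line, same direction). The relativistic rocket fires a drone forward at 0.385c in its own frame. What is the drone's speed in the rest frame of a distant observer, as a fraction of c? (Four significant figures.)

Apply u = (u'+v)/(1+u'v) twice. Drone in the mothership frame: (0.385+0.882)/(1+0.385·0.882) = 1.267/1.33957 = 0.94583c.
That velocity, transformed to the rest frame of a distant observer: (0.94583+0.603)/(1+0.94583·0.603) = 1.54883/1.57033549 = 0.98631c.

0.9863c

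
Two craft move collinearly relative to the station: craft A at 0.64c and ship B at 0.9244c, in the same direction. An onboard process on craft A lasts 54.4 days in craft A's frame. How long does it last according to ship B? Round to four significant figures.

Transform craft A's velocity into ship B's frame: (0.64 − 0.9244)/(1 − 0.64·0.9244) = −0.2844/0.408384, so the relative speed is 0.6964c.
At |u| = 0.6964c, γ = (1 − 0.484973)^(−1/2) = 1.3934.
Craft A's interval is proper; time dilation gives Δt_B = γΔτ = 1.3934 × 54.4 days = 75.80 days.

75.80 days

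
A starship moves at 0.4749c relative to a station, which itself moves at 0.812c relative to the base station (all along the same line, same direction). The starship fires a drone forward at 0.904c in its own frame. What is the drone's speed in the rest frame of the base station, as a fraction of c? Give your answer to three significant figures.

Apply u = (u'+v)/(1+u'v) twice. Drone in the station frame: (0.904+0.4749)/(1+0.904·0.4749) = 1.3789/1.4293096 = 0.96473c.
That velocity, transformed to the rest frame of the base station: (0.96473+0.812)/(1+0.96473·0.812) = 1.77673/1.78336076 = 0.99628c.

0.996c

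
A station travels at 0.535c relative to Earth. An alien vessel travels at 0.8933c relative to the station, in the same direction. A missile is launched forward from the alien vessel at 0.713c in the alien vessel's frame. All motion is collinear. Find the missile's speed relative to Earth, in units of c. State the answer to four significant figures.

Apply u = (u'+v)/(1+u'v) twice. Missile in the station frame: (0.713+0.8933)/(1+0.713·0.8933) = 1.6063/1.6369229 = 0.98129c.
That velocity, transformed to the rest frame of Earth: (0.98129+0.535)/(1+0.98129·0.535) = 1.51629/1.52499015 = 0.99429c.

0.9943c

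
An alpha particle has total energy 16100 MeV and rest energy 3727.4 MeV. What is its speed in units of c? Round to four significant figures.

γ = E/(mc²) = 16100/3727.4 = 4.3194.
β = √(1 − 1/γ²) = √(1 − 0.0535986) = √0.9464014 = 0.9728.

0.9728c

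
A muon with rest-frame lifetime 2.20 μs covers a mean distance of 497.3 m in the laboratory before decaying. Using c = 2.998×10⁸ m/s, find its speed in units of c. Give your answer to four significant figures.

Lab distance = (lab lifetime)·v = γτ·βc, so βγ = d/(cτ) = 497.3/(2.998×10⁸ × 2.200×10^-6) = 0.75399.
With βγ = 0.75399: γ² = 1 + (βγ)² = 1.568501, and β = (βγ)/γ = 0.75399/1.2524 = 0.6020.

0.6020c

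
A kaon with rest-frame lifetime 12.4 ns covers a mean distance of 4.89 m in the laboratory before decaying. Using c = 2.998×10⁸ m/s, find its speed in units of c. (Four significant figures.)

0.7961c

Lab distance = (lab lifetime)·v = γτ·βc, so βγ = d/(cτ) = 4.890/(2.998×10⁸ × 1.240×10^-8) = 1.3154.
With βγ = 1.3154: γ² = 1 + (βγ)² = 2.73028, and β = (βγ)/γ = 1.3154/1.65236 = 0.7961.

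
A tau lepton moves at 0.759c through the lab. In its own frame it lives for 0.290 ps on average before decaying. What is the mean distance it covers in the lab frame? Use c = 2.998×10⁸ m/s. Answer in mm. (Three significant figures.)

γ = 1/√(1 − β²) = 1/√(1 − 0.576081) = 1/√0.423919 = 1/0.651091 = 1.5359.
Lab-frame lifetime: Δt = γτ = 1.5359 × 0.290 ps = 0.44541 ps.
Distance: d = vΔt = 0.759 × 2.998×10⁸ m/s × 4.4541×10^-13 s = 1.01×10^-4 m = 0.101 mm.

0.101 mm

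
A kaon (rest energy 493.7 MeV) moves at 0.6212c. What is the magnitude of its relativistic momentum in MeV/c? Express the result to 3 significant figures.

391 MeV/c

Lorentz factor: γ = (1 − 0.38588944)^(−1/2) = 1.2761.
Momentum: p = γβ·mc = 1.2761 × 0.6212 × 493.7 MeV/c = 391 MeV/c.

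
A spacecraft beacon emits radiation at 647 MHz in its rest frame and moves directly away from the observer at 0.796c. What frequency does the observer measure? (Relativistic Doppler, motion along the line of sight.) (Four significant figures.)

Relativistic Doppler (source moving away): f_obs = f_src · √((1−β)/(1+β)).
With β = 0.796: factor = √(0.204/1.796) = 0.33702.
f_obs = 647 × 0.33702 = 218.1 MHz.

218.1 MHz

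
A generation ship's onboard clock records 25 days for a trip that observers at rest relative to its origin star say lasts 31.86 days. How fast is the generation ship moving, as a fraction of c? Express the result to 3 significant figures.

γ = Δt/Δτ = 31.86/25 = 1.2744.
β = √(1 − 1/γ²) = √(1 − 0.615727) = √0.384273 = 0.620.

0.620c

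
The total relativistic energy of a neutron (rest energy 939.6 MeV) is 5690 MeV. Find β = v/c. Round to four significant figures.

0.9863

γ = E/(mc²) = 5690/939.6 = 6.0558.
β = √(1 − 1/γ²) = √(1 − 0.0272682) = √0.9727318 = 0.9863.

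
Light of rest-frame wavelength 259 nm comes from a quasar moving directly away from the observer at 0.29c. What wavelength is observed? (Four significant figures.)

349.1 nm

Relativistic Doppler for wavelength: λ_obs = λ_src · √((1+β)/(1−β)).
With β = 0.29: factor = √(1.29/0.71) = 1.3479.
λ_obs = 259 × 1.3479 = 349.1 nm.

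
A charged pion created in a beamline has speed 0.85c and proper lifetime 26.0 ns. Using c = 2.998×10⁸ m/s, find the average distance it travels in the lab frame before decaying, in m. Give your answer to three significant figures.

With β = 0.85, γ = 1/√(1 − 0.85²) = 1/√0.2775 = 1.8983.
Lab-frame lifetime: Δt = γτ = 1.8983 × 26.0 ns = 49.356 ns.
Distance: d = vΔt = 0.85 × 2.998×10⁸ m/s × 4.9356×10^-8 s = 12.6 m.

12.6 m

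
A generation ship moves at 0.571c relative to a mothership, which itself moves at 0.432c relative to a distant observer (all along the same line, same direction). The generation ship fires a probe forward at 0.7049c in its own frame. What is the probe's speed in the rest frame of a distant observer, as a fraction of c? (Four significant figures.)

First combine the probe and generation ship (S''→S'): u₁ = (0.7049 + 0.571)/(1 + 0.7049×0.571) = 1.2759/1.4024979 = 0.90973.
Then combine with the mothership (S'→S): u = (0.90973 + 0.432)/(1 + 0.90973×0.432) = 1.34173/1.39300336 = 0.96319.

0.9632c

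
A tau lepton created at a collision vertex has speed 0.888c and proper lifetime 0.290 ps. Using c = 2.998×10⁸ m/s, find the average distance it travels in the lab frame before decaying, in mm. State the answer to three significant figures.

0.168 mm

γ = 1/√(1 − β²) = 1/√(1 − 0.788544) = 1/√0.211456 = 1/0.459843 = 2.1747.
Lab-frame lifetime: Δt = γτ = 2.1747 × 0.290 ps = 0.63066 ps.
Distance: d = vΔt = 0.888 × 2.998×10⁸ m/s × 6.3066×10^-13 s = 1.68×10^-4 m = 0.168 mm.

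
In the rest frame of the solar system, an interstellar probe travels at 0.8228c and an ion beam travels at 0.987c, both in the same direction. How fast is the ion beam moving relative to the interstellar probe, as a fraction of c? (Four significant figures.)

0.8739c

Transform to the interstellar probe's frame: u' = (u − v)/(1 − uv/c²).
u' = (0.987 − 0.8228)/(1 − 0.987×0.8228) = 0.1642/0.1878964 = 0.87389.
Speed in the interstellar probe's frame: 0.8739c (in the same direction).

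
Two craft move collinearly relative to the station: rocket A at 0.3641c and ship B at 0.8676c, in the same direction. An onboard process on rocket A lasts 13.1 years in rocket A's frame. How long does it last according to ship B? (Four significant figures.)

The velocity of rocket A relative to ship B is (0.3641 − 0.8676)c / (1 − 0.3641×0.8676) = −0.736c; relative speed 0.736c.
γ for this relative speed: γ = 1/√(1 − 0.541696) = 1.4771.
Rocket A's interval is proper; time dilation gives Δt_B = γΔτ = 1.4771 × 13.1 years = 19.35 years.

19.35 years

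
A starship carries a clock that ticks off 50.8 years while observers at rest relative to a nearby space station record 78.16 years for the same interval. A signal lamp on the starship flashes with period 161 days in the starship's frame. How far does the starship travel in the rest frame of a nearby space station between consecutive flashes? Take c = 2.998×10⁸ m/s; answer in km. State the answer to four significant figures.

4.876×10^12 km

γ = Δt/Δτ = 78.16/50.8 = 1.53858.
β = √(1 − 1/γ²) = 0.75998. Lab-frame period = γτ = 1.53858×161 days = 247.71 days. Distance = βc × γτ = 0.75998 × 2.998×10⁸ m/s × 21402144 s = 4.8763×10^15 m = 4.876×10^12 km.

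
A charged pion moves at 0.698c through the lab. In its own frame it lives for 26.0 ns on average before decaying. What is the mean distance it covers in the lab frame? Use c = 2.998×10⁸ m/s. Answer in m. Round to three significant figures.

7.60 m

With β = 0.698, γ = 1/√(1 − 0.698²) = 1/√0.512796 = 1.3965.
Lab-frame lifetime: Δt = γτ = 1.3965 × 26.0 ns = 36.309 ns.
Distance: d = vΔt = 0.698 × 2.998×10⁸ m/s × 3.6309×10^-8 s = 7.60 m.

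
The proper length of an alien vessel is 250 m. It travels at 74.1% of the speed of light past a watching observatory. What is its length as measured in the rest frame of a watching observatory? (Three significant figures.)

Lorentz factor: γ = (1 − 0.549081)^(−1/2) = 1.4892.
Length contraction: L = L₀/γ = 250/1.4892 = 168 m.

168 m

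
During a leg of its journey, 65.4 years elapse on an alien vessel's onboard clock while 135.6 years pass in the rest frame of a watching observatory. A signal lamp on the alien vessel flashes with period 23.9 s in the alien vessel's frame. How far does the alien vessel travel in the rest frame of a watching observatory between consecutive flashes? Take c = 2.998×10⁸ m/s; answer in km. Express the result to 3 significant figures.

γ = Δt/Δτ = 135.6/65.4 = 2.07339.
β = √(1 − 1/γ²) = 0.87601. Lab-frame period = γτ = 2.07339×23.9 s = 49.554 s. Distance = βc × γτ = 0.87601 × 2.998×10⁸ m/s × 49.554 s = 1.3014×10^10 m = 1.30×10^7 km.

1.30×10^7 km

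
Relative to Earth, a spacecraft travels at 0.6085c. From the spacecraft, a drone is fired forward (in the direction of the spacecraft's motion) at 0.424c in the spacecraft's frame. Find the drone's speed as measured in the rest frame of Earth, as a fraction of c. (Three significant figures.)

In units of c, u = (u' + v)/(1 + u'v) with u' = 0.424 and v = 0.6085.
Numerator: 0.424 + 0.6085 = 1.0325. Denominator: 1 + (0.424)(0.6085) = 1.258004.
u = 1.0325/1.258004 = 0.82074, so the speed is 0.821c.

0.821c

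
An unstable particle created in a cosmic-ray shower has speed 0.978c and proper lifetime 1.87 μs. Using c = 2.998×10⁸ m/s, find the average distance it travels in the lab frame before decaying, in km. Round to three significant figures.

γ = 1/√(1 − β²) = 1/√(1 − 0.956484) = 1/√0.043516 = 4.7938.
Lab-frame lifetime: Δt = γτ = 4.7938 × 1.87 μs = 8.9644 μs.
Distance: d = vΔt = 0.978 × 2.998×10⁸ m/s × 8.9644×10^-6 s = 2630 m = 2.63 km.

2.63 km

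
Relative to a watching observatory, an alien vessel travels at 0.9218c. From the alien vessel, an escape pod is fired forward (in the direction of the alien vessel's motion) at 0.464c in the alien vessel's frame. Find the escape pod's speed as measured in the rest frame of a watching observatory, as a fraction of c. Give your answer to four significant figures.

0.9706c

Relativistic velocity addition: u = (u' + v)/(1 + u'v/c²), with u' = 0.464c and v = 0.9218c.
Numerator: 0.464 + 0.9218 = 1.3858. Denominator: 1 + (0.464)(0.9218) = 1.4277152.
u = 1.3858/1.4277152 = 0.97064, so the speed is 0.9706c.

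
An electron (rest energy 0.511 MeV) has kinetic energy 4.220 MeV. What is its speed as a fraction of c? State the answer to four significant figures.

γ = 1 + K/(mc²) = 1 + 4.220/0.511 = 9.2583.
β = √(1 − 1/γ²) = √(1 − 0.0116664) = √0.9883336 = 0.9941.

0.9941c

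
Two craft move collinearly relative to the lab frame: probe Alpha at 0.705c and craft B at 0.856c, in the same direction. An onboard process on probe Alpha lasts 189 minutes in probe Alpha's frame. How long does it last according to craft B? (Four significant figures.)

204.4 minutes

Transform probe Alpha's velocity into craft B's frame: (0.705 − 0.856)/(1 − 0.705·0.856) = −0.151/0.39652, so the relative speed is 0.38081c.
γ for this relative speed: γ = 1/√(1 − 0.145016) = 1.0815.
The clock on probe Alpha records proper time, so craft B measures Δt = γΔτ = 1.0815 × 189 = 204.4 minutes.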